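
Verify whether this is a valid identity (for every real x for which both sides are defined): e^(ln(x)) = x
Claim: e^(ln(x)) = x.
Reasoning: For x > 0, ln(x) is by definition the exponent p such that e^p = x. Raising e to that exponent therefore returns x: e^(ln x) = x.
So the two sides agree for every real x for which both sides are defined.

Conclusion: Yes, this is an identity.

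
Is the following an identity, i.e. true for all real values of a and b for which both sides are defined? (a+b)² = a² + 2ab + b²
Yes, this is an identity.

Claim: (a+b)² = a² + 2ab + b².
Reasoning: Expand: (a+b)² = (a+b)(a+b) = a·a + a·b + b·a + b·b = a² + 2ab + b².
So the two sides agree for all real values of a and b for which both sides are defined.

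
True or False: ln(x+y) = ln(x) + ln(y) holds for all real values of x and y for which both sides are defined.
False.

Claim: ln(x+y) = ln(x) + ln(y).
Test a specific point where both sides are defined: x = 1/2, y = 3/2.
LHS = ln(x+y) ≈ 0.6931
RHS = ln(x) + ln(y) ≈ -0.2877
Since 0.6931 ≠ -0.2877, the equation fails at this point, so it cannot hold for all real values of x and y for which both sides are defined.
ln(x) + ln(y) = ln(xy), not ln(x+y).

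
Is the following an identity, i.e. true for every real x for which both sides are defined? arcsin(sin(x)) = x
No, this is NOT an identity.

Claim: arcsin(sin(x)) = x.
Test a specific point where both sides are defined: x = π.
LHS = arcsin(sin(x)) ≈ 0.0000
RHS = x ≈ 3.1416
Since 0.0000 ≠ 3.1416, the equation fails at this point, so it cannot hold for every real x for which both sides are defined.
arcsin only returns values in [-π/2, π/2], so arcsin(sin(x)) = x holds only for x in that interval, not for all real x.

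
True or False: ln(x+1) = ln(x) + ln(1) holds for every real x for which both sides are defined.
Claim: ln(x+1) = ln(x) + ln(1).
Test a specific point where both sides are defined: x = 1.
LHS = ln(x+1) ≈ 0.6931
RHS = ln(x) + ln(1) ≈ 0.0000
Since 0.6931 ≠ 0.0000, the equation fails at this point, so it cannot hold for every real x for which both sides are defined.
ln(1) = 0, so the right side is just ln(x), which differs from ln(x+1).

Conclusion: False.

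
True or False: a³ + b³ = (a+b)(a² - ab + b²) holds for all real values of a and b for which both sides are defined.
True.

Claim: a³ + b³ = (a+b)(a² - ab + b²).
Reasoning: Expand the right side: (a+b)(a² - ab + b²) = a³ - a²b + ab² + a²b - ab² + b³ = a³ + b³ (the middle terms cancel in pairs).
So the two sides agree for all real values of a and b for which both sides are defined.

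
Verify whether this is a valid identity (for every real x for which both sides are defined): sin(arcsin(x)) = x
Claim: sin(arcsin(x)) = x.
Reasoning: For -1 ≤ x ≤ 1 (where arcsin is defined), arcsin(x) is by definition an angle whose sine equals x. Taking the sine of that angle returns x. (Note the other order, arcsin(sin x) = x, is NOT an identity.)
So the two sides agree for every real x for which both sides are defined.

Conclusion: Yes, this is an identity.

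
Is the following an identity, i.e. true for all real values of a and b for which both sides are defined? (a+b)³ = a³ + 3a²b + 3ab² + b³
Yes, this is an identity.

Claim: (a+b)³ = a³ + 3a²b + 3ab² + b³.
Reasoning: (a+b)³ = (a+b)(a+b)² = (a+b)(a² + 2ab + b²) = a³ + 2a²b + ab² + a²b + 2ab² + b³ = a³ + 3a²b + 3ab² + b³.
So the two sides agree for all real values of a and b for which both sides are defined.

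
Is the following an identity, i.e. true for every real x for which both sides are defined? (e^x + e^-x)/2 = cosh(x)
Yes, this is an identity.

Claim: (e^x + e^-x)/2 = cosh(x).
Reasoning: This is exactly the definition of the hyperbolic cosine: cosh(x) := (e^x + e^-x)/2.
So the two sides agree for every real x for which both sides are defined.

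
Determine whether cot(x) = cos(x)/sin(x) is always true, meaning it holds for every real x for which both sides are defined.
Yes, this is an identity.

Claim: cot(x) = cos(x)/sin(x).
Reasoning: cot(x) is defined as 1/tan(x) = 1/(sin(x)/cos(x)) = cos(x)/sin(x), wherever sin(x) ≠ 0.
So the two sides agree for every real x for which both sides are defined.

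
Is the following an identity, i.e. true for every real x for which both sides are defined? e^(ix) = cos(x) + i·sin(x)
Claim: e^(ix) = cos(x) + i·sin(x).
Reasoning: Euler's formula. Expand e^(ix) = Σ (ix)^k / k!. Since i² = -1, the even-k terms are Σ (-1)^m x^(2m)/(2m)! = cos(x) and the odd-k terms are i · Σ (-1)^m x^(2m+1)/(2m+1)! = i·sin(x).
So the two sides agree for every real x for which both sides are defined.

Conclusion: Yes, this is an identity.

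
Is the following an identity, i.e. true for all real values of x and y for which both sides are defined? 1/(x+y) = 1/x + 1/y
No, this is NOT an identity.

Claim: 1/(x+y) = 1/x + 1/y.
Test a specific point where both sides are defined: x = 3, y = 2.
LHS = 1/(x+y) ≈ 0.2000
RHS = 1/x + 1/y ≈ 0.8333
Since 0.2000 ≠ 0.8333, the equation fails at this point, so it cannot hold for all real values of x and y for which both sides are defined.
1/x + 1/y = (x+y)/(xy), which is not 1/(x+y).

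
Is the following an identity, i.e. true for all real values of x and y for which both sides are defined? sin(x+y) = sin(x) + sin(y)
Claim: sin(x+y) = sin(x) + sin(y).
Test a specific point where both sides are defined: x = π/6, y = -π/3.
LHS = sin(x+y) ≈ -0.5000
RHS = sin(x) + sin(y) ≈ -0.3660
Since -0.5000 ≠ -0.3660, the equation fails at this point, so it cannot hold for all real values of x and y for which both sides are defined.
The correct expansion is sin(x+y) = sin(x)cos(y) + cos(x)sin(y); sine is not additive.

Conclusion: No, this is NOT an identity.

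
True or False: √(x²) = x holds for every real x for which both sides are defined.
Claim: √(x²) = x.
Test a specific point where both sides are defined: x = -2.
LHS = √(x²) ≈ 2.0000
RHS = x ≈ -2.0000
Since 2.0000 ≠ -2.0000, the equation fails at this point, so it cannot hold for every real x for which both sides are defined.
√(x²) = |x|, which differs from x whenever x < 0 (both sides are defined for every real x).

Conclusion: False.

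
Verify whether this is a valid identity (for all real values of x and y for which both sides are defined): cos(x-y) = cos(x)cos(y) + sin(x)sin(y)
Claim: cos(x-y) = cos(x)cos(y) + sin(x)sin(y).
Reasoning: Replace y by -y in cos(x+y) = cos(x)cos(y) - sin(x)sin(y) and use cos(-y) = cos(y), sin(-y) = -sin(y): cos(x-y) = cos(x)cos(y) + sin(x)sin(y).
So the two sides agree for all real values of x and y for which both sides are defined.

Conclusion: Yes, this is an identity.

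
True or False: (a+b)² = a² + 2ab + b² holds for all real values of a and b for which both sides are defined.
Claim: (a+b)² = a² + 2ab + b².
Reasoning: Expand: (a+b)² = (a+b)(a+b) = a·a + a·b + b·a + b·b = a² + 2ab + b².
So the two sides agree for all real values of a and b for which both sides are defined.

Conclusion: True.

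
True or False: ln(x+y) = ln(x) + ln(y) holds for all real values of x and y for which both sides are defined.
Claim: ln(x+y) = ln(x) + ln(y).
Test a specific point where both sides are defined: x = 5, y = 1/2.
LHS = ln(x+y) ≈ 1.7047
RHS = ln(x) + ln(y) ≈ 0.9163
Since 1.7047 ≠ 0.9163, the equation fails at this point, so it cannot hold for all real values of x and y for which both sides are defined.
ln(x) + ln(y) = ln(xy), not ln(x+y).

Conclusion: False.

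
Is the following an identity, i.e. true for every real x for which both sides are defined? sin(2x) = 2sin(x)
No, this is NOT an identity.

Claim: sin(2x) = 2sin(x).
Test a specific point where both sides are defined: x = 2π/3.
LHS = sin(2x) ≈ -0.8660
RHS = 2sin(x) ≈ 1.7321
Since -0.8660 ≠ 1.7321, the equation fails at this point, so it cannot hold for every real x for which both sides are defined.
The correct double-angle formula is sin(2x) = 2sin(x)cos(x).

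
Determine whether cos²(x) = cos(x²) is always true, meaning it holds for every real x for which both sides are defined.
Claim: cos²(x) = cos(x²).
Test a specific point where both sides are defined: x = -π/6.
LHS = cos²(x) ≈ 0.7500
RHS = cos(x²) ≈ 0.9627
Since 0.7500 ≠ 0.9627, the equation fails at this point, so it cannot hold for every real x for which both sides are defined.
cos²(x) means (cos x)², squaring the output; cos(x²) squares the input. These are different functions.

Conclusion: No, this is NOT an identity.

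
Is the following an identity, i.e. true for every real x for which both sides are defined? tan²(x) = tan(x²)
No, this is NOT an identity.

Claim: tan²(x) = tan(x²).
Test a specific point where both sides are defined: x = 3π/4.
LHS = tan²(x) ≈ 1.0000
RHS = tan(x²) ≈ -0.8977
Since 1.0000 ≠ -0.8977, the equation fails at this point, so it cannot hold for every real x for which both sides are defined.
tan²(x) means (tan x)², squaring the output; tan(x²) squares the input. These are different functions.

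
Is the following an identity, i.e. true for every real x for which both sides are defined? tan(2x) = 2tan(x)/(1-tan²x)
Yes, this is an identity.

Claim: tan(2x) = 2tan(x)/(1-tan²x).
Reasoning: tan(2x) = sin(2x)/cos(2x) = 2sin(x)cos(x) / (cos²x - sin²x). Divide numerator and denominator by cos²x: 2tan(x) / (1 - tan²x).
So the two sides agree for every real x for which both sides are defined.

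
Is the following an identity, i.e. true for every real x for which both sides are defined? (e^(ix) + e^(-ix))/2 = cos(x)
Claim: (e^(ix) + e^(-ix))/2 = cos(x).
Reasoning: By Euler's formula e^(ix) = cos(x) + i·sin(x) and e^(-ix) = cos(x) - i·sin(x). Adding cancels the sine terms: e^(ix) + e^(-ix) = 2cos(x); divide by 2.
So the two sides agree for every real x for which both sides are defined.

Conclusion: Yes, this is an identity.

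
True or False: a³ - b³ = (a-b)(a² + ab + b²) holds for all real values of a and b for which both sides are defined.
Claim: a³ - b³ = (a-b)(a² + ab + b²).
Reasoning: Expand the right side: (a-b)(a² + ab + b²) = a³ + a²b + ab² - a²b - ab² - b³ = a³ - b³ (the middle terms cancel in pairs).
So the two sides agree for all real values of a and b for which both sides are defined.

Conclusion: True.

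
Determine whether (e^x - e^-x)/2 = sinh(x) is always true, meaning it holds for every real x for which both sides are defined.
Claim: (e^x - e^-x)/2 = sinh(x).
Reasoning: This is exactly the definition of the hyperbolic sine: sinh(x) := (e^x - e^-x)/2.
So the two sides agree for every real x for which both sides are defined.

Conclusion: Yes, this is an identity.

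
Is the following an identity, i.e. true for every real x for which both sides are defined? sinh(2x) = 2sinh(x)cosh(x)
Claim: sinh(2x) = 2sinh(x)cosh(x).
Reasoning: 2sinh(x)cosh(x) = 2 · (e^x - e^-x)/2 · (e^x + e^-x)/2 = (e^(2x) - e^(-2x))/2 = sinh(2x).
So the two sides agree for every real x for which both sides are defined.

Conclusion: Yes, this is an identity.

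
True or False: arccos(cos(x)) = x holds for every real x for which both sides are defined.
Claim: arccos(cos(x)) = x.
Test a specific point where both sides are defined: x = -π/6.
LHS = arccos(cos(x)) ≈ 0.5236
RHS = x ≈ -0.5236
Since 0.5236 ≠ -0.5236, the equation fails at this point, so it cannot hold for every real x for which both sides are defined.
arccos only returns values in [0, π], so arccos(cos(x)) = x holds only for x in that interval, not for all real x.

Conclusion: False.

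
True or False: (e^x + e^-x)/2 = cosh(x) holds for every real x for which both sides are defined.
Claim: (e^x + e^-x)/2 = cosh(x).
Reasoning: This is exactly the definition of the hyperbolic cosine: cosh(x) := (e^x + e^-x)/2.
So the two sides agree for every real x for which both sides are defined.

Conclusion: True.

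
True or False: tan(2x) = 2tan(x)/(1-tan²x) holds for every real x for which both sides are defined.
Claim: tan(2x) = 2tan(x)/(1-tan²x).
Reasoning: tan(2x) = sin(2x)/cos(2x) = 2sin(x)cos(x) / (cos²x - sin²x). Divide numerator and denominator by cos²x: 2tan(x) / (1 - tan²x).
So the two sides agree for every real x for which both sides are defined.

Conclusion: True.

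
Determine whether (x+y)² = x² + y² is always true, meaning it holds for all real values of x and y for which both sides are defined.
Claim: (x+y)² = x² + y².
Test a specific point where both sides are defined: x = 1/2, y = -2.
LHS = (x+y)² ≈ 2.2500
RHS = x² + y² ≈ 4.2500
Since 2.2500 ≠ 4.2500, the equation fails at this point, so it cannot hold for all real values of x and y for which both sides are defined.
The correct expansion is (x+y)² = x² + 2xy + y²; the cross term 2xy is missing.

Conclusion: No, this is NOT an identity.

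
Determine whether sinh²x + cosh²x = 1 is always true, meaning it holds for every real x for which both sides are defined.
Claim: sinh²x + cosh²x = 1.
Test a specific point where both sides are defined: x = 3/2.
LHS = sinh²x + cosh²x ≈ 10.0677
RHS = 1 ≈ 1.0000
Since 10.0677 ≠ 1.0000, the equation fails at this point, so it cannot hold for every real x for which both sides are defined.
The correct hyperbolic identity is cosh²x - sinh²x = 1 (a difference); the sum sinh²x + cosh²x equals cosh(2x).

Conclusion: No, this is NOT an identity.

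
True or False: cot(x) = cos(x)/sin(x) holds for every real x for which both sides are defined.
Claim: cot(x) = cos(x)/sin(x).
Reasoning: cot(x) is defined as 1/tan(x) = 1/(sin(x)/cos(x)) = cos(x)/sin(x), wherever sin(x) ≠ 0.
So the two sides agree for every real x for which both sides are defined.

Conclusion: True.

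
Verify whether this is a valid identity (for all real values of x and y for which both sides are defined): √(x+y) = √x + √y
Claim: √(x+y) = √x + √y.
Test a specific point where both sides are defined: x = 5, y = 2.
LHS = √(x+y) ≈ 2.6458
RHS = √x + √y ≈ 3.6503
Since 2.6458 ≠ 3.6503, the equation fails at this point, so it cannot hold for all real values of x and y for which both sides are defined.
Squaring the right side gives x + 2√(xy) + y, not x + y.

Conclusion: No, this is NOT an identity.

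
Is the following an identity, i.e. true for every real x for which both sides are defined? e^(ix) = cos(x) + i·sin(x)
Yes, this is an identity.

Claim: e^(ix) = cos(x) + i·sin(x).
Reasoning: Euler's formula. Expand e^(ix) = Σ (ix)^k / k!. Since i² = -1, the even-k terms are Σ (-1)^m x^(2m)/(2m)! = cos(x) and the odd-k terms are i · Σ (-1)^m x^(2m+1)/(2m+1)! = i·sin(x).
So the two sides agree for every real x for which both sides are defined.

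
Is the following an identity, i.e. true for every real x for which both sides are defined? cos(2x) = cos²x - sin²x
Yes, this is an identity.

Claim: cos(2x) = cos²x - sin²x.
Reasoning: Put y = x in the addition formula cos(x+y) = cos(x)cos(y) - sin(x)sin(y): cos(2x) = cos²x - sin²x.
So the two sides agree for every real x for which both sides are defined.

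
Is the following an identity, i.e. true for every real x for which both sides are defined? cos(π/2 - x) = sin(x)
Claim: cos(π/2 - x) = sin(x).
Reasoning: Use cos(u - v) = cos(u)cos(v) + sin(u)sin(v) with u = π/2, v = x: cos(π/2)cos(x) + sin(π/2)sin(x) = 0·cos(x) + 1·sin(x) = sin(x).
So the two sides agree for every real x for which both sides are defined.

Conclusion: Yes, this is an identity.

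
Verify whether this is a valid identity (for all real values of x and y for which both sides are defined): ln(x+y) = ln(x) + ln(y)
Claim: ln(x+y) = ln(x) + ln(y).
Test a specific point where both sides are defined: x = 3, y = 3.
LHS = ln(x+y) ≈ 1.7918
RHS = ln(x) + ln(y) ≈ 2.1972
Since 1.7918 ≠ 2.1972, the equation fails at this point, so it cannot hold for all real values of x and y for which both sides are defined.
ln(x) + ln(y) = ln(xy), not ln(x+y).

Conclusion: No, this is NOT an identity.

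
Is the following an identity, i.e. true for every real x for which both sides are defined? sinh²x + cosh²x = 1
No, this is NOT an identity.

Claim: sinh²x + cosh²x = 1.
Test a specific point where both sides are defined: x = -3.
LHS = sinh²x + cosh²x ≈ 201.7156
RHS = 1 ≈ 1.0000
Since 201.7156 ≠ 1.0000, the equation fails at this point, so it cannot hold for every real x for which both sides are defined.
The correct hyperbolic identity is cosh²x - sinh²x = 1 (a difference); the sum sinh²x + cosh²x equals cosh(2x).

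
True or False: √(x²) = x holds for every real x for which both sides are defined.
False.

Claim: √(x²) = x.
Test a specific point where both sides are defined: x = -1.
LHS = √(x²) ≈ 1.0000
RHS = x ≈ -1.0000
Since 1.0000 ≠ -1.0000, the equation fails at this point, so it cannot hold for every real x for which both sides are defined.
√(x²) = |x|, which differs from x whenever x < 0 (both sides are defined for every real x).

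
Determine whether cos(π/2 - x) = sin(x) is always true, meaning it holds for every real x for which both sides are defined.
Claim: cos(π/2 - x) = sin(x).
Reasoning: Use cos(u - v) = cos(u)cos(v) + sin(u)sin(v) with u = π/2, v = x: cos(π/2)cos(x) + sin(π/2)sin(x) = 0·cos(x) + 1·sin(x) = sin(x).
So the two sides agree for every real x for which both sides are defined.

Conclusion: Yes, this is an identity.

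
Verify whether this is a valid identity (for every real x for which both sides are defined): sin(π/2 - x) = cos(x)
Yes, this is an identity.

Claim: sin(π/2 - x) = cos(x).
Reasoning: Use sin(u - v) = sin(u)cos(v) - cos(u)sin(v) with u = π/2, v = x: sin(π/2)cos(x) - cos(π/2)sin(x) = 1·cos(x) - 0·sin(x) = cos(x).
So the two sides agree for every real x for which both sides are defined.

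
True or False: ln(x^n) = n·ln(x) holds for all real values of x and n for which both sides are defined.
True.

Claim: ln(x^n) = n·ln(x).
Reasoning: The right side requires x > 0. For x > 0, x^n = (e^(ln x))^n = e^(n·ln x), so taking ln of both sides gives ln(x^n) = n·ln(x).
So the two sides agree for all real values of x and n for which both sides are defined.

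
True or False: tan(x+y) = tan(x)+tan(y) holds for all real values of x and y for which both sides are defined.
Claim: tan(x+y) = tan(x)+tan(y).
Test a specific point where both sides are defined: x = π/6, y = -π/4.
LHS = tan(x+y) ≈ -0.2679
RHS = tan(x)+tan(y) ≈ -0.4226
Since -0.2679 ≠ -0.4226, the equation fails at this point, so it cannot hold for all real values of x and y for which both sides are defined.
The correct formula is tan(x+y) = (tan(x) + tan(y))/(1 - tan(x)tan(y)).

Conclusion: False.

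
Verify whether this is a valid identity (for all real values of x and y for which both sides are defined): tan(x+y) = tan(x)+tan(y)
No, this is NOT an identity.

Claim: tan(x+y) = tan(x)+tan(y).
Test a specific point where both sides are defined: x = π/4, y = π/3.
LHS = tan(x+y) ≈ -3.7321
RHS = tan(x)+tan(y) ≈ 2.7321
Since -3.7321 ≠ 2.7321, the equation fails at this point, so it cannot hold for all real values of x and y for which both sides are defined.
The correct formula is tan(x+y) = (tan(x) + tan(y))/(1 - tan(x)tan(y)).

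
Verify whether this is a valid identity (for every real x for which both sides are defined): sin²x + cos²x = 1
Claim: sin²x + cos²x = 1.
Reasoning: The point (cos x, sin x) lies on the unit circle X² + Y² = 1, so cos²x + sin²x = 1 for every real x.
So the two sides agree for every real x for which both sides are defined.

Conclusion: Yes, this is an identity.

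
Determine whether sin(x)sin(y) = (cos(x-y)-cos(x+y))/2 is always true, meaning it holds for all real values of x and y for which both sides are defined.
Claim: sin(x)sin(y) = (cos(x-y)-cos(x+y))/2.
Reasoning: cos(x-y) = cos(x)cos(y) + sin(x)sin(y) and cos(x+y) = cos(x)cos(y) - sin(x)sin(y). Subtracting, cos(x-y) - cos(x+y) = 2sin(x)sin(y); divide by 2.
So the two sides agree for all real values of x and y for which both sides are defined.

Conclusion: Yes, this is an identity.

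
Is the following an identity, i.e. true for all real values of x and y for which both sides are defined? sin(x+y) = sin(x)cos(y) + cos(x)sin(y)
Yes, this is an identity.

Claim: sin(x+y) = sin(x)cos(y) + cos(x)sin(y).
Reasoning: By Euler's formula e^(i(x+y)) = e^(ix)·e^(iy) = (cos x + i·sin x)(cos y + i·sin y). The imaginary part of the left side is sin(x+y); the imaginary part of the product is sin(x)cos(y) + cos(x)sin(y).
So the two sides agree for all real values of x and y for which both sides are defined.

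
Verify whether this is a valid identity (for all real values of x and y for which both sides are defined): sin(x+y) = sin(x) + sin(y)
Claim: sin(x+y) = sin(x) + sin(y).
Test a specific point where both sides are defined: x = -π/2, y = π/4.
LHS = sin(x+y) ≈ -0.7071
RHS = sin(x) + sin(y) ≈ -0.2929
Since -0.7071 ≠ -0.2929, the equation fails at this point, so it cannot hold for all real values of x and y for which both sides are defined.
The correct expansion is sin(x+y) = sin(x)cos(y) + cos(x)sin(y); sine is not additive.

Conclusion: No, this is NOT an identity.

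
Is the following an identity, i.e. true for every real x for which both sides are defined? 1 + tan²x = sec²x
Yes, this is an identity.

Claim: 1 + tan²x = sec²x.
Reasoning: Start from sin²x + cos²x = 1 and divide every term by cos²x (allowed wherever tan x and sec x are defined): tan²x + 1 = 1/cos²x = sec²x.
So the two sides agree for every real x for which both sides are defined.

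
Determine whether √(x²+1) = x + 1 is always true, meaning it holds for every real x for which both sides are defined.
No, this is NOT an identity.

Claim: √(x²+1) = x + 1.
Test a specific point where both sides are defined: x = -3.
LHS = √(x²+1) ≈ 3.1623
RHS = x + 1 ≈ -2.0000
Since 3.1623 ≠ -2.0000, the equation fails at this point, so it cannot hold for every real x for which both sides are defined.
(x+1)² = x² + 2x + 1 ≠ x² + 1 unless x = 0.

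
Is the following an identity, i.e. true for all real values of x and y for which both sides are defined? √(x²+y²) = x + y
Claim: √(x²+y²) = x + y.
Test a specific point where both sides are defined: x = 2, y = -3.
LHS = √(x²+y²) ≈ 3.6056
RHS = x + y ≈ -1.0000
Since 3.6056 ≠ -1.0000, the equation fails at this point, so it cannot hold for all real values of x and y for which both sides are defined.
(x+y)² = x² + 2xy + y², not x² + y², so the square root does not split this way.

Conclusion: No, this is NOT an identity.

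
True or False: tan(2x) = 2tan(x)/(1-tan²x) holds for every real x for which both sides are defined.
True.

Claim: tan(2x) = 2tan(x)/(1-tan²x).
Reasoning: tan(2x) = sin(2x)/cos(2x) = 2sin(x)cos(x) / (cos²x - sin²x). Divide numerator and denominator by cos²x: 2tan(x) / (1 - tan²x).
So the two sides agree for every real x for which both sides are defined.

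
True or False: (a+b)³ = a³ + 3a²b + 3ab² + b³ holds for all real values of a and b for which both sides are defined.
Claim: (a+b)³ = a³ + 3a²b + 3ab² + b³.
Reasoning: (a+b)³ = (a+b)(a+b)² = (a+b)(a² + 2ab + b²) = a³ + 2a²b + ab² + a²b + 2ab² + b³ = a³ + 3a²b + 3ab² + b³.
So the two sides agree for all real values of a and b for which both sides are defined.

Conclusion: True.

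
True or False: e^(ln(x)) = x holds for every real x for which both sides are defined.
Claim: e^(ln(x)) = x.
Reasoning: For x > 0, ln(x) is by definition the exponent p such that e^p = x. Raising e to that exponent therefore returns x: e^(ln x) = x.
So the two sides agree for every real x for which both sides are defined.

Conclusion: True.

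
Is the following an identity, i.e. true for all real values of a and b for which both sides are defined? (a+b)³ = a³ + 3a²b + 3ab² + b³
Yes, this is an identity.

Claim: (a+b)³ = a³ + 3a²b + 3ab² + b³.
Reasoning: (a+b)³ = (a+b)(a+b)² = (a+b)(a² + 2ab + b²) = a³ + 2a²b + ab² + a²b + 2ab² + b³ = a³ + 3a²b + 3ab² + b³.
So the two sides agree for all real values of a and b for which both sides are defined.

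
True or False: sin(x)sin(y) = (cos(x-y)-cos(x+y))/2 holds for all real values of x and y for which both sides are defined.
Claim: sin(x)sin(y) = (cos(x-y)-cos(x+y))/2.
Reasoning: cos(x-y) = cos(x)cos(y) + sin(x)sin(y) and cos(x+y) = cos(x)cos(y) - sin(x)sin(y). Subtracting, cos(x-y) - cos(x+y) = 2sin(x)sin(y); divide by 2.
So the two sides agree for all real values of x and y for which both sides are defined.

Conclusion: True.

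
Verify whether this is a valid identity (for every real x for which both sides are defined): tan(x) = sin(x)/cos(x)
Claim: tan(x) = sin(x)/cos(x).
Reasoning: For an angle x whose terminal point on the unit circle is (cos x, sin x), tan(x) is defined as the ratio (second coordinate)/(first coordinate) = sin(x)/cos(x), wherever cos(x) ≠ 0.
So the two sides agree for every real x for which both sides are defined.

Conclusion: Yes, this is an identity.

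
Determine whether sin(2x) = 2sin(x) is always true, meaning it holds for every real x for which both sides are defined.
Claim: sin(2x) = 2sin(x).
Test a specific point where both sides are defined: x = π/6.
LHS = sin(2x) ≈ 0.8660
RHS = 2sin(x) ≈ 1.0000
Since 0.8660 ≠ 1.0000, the equation fails at this point, so it cannot hold for every real x for which both sides are defined.
The correct double-angle formula is sin(2x) = 2sin(x)cos(x).

Conclusion: No, this is NOT an identity.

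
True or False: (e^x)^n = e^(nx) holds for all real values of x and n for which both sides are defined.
Claim: (e^x)^n = e^(nx).
Reasoning: e^x is a positive real number, and for a positive base B and real exponent n, B^n = e^(n·ln B). With B = e^x, ln B = x, so (e^x)^n = e^(n·x).
So the two sides agree for all real values of x and n for which both sides are defined.

Conclusion: True.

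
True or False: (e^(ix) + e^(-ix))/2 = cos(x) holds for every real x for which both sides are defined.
True.

Claim: (e^(ix) + e^(-ix))/2 = cos(x).
Reasoning: By Euler's formula e^(ix) = cos(x) + i·sin(x) and e^(-ix) = cos(x) - i·sin(x). Adding cancels the sine terms: e^(ix) + e^(-ix) = 2cos(x); divide by 2.
So the two sides agree for every real x for which both sides are defined.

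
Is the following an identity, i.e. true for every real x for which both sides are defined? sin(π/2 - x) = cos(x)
Yes, this is an identity.

Claim: sin(π/2 - x) = cos(x).
Reasoning: Use sin(u - v) = sin(u)cos(v) - cos(u)sin(v) with u = π/2, v = x: sin(π/2)cos(x) - cos(π/2)sin(x) = 1·cos(x) - 0·sin(x) = cos(x).
So the two sides agree for every real x for which both sides are defined.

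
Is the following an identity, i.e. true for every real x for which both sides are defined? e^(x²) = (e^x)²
No, this is NOT an identity.

Claim: e^(x²) = (e^x)².
Test a specific point where both sides are defined: x = 3/2.
LHS = e^(x²) ≈ 9.4877
RHS = (e^x)² ≈ 20.0855
Since 9.4877 ≠ 20.0855, the equation fails at this point, so it cannot hold for every real x for which both sides are defined.
(e^x)² = e^(2x), and 2x ≠ x² in general.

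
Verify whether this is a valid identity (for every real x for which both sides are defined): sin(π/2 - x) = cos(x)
Yes, this is an identity.

Claim: sin(π/2 - x) = cos(x).
Reasoning: Use sin(u - v) = sin(u)cos(v) - cos(u)sin(v) with u = π/2, v = x: sin(π/2)cos(x) - cos(π/2)sin(x) = 1·cos(x) - 0·sin(x) = cos(x).
So the two sides agree for every real x for which both sides are defined.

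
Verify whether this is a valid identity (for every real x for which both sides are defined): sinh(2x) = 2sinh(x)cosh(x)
Claim: sinh(2x) = 2sinh(x)cosh(x).
Reasoning: 2sinh(x)cosh(x) = 2 · (e^x - e^-x)/2 · (e^x + e^-x)/2 = (e^(2x) - e^(-2x))/2 = sinh(2x).
So the two sides agree for every real x for which both sides are defined.

Conclusion: Yes, this is an identity.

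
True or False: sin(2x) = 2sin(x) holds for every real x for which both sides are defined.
False.

Claim: sin(2x) = 2sin(x).
Test a specific point where both sides are defined: x = -π/2.
LHS = sin(2x) ≈ 0.0000
RHS = 2sin(x) ≈ -2.0000
Since 0.0000 ≠ -2.0000, the equation fails at this point, so it cannot hold for every real x for which both sides are defined.
The correct double-angle formula is sin(2x) = 2sin(x)cos(x).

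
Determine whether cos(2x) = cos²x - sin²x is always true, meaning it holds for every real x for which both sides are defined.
Claim: cos(2x) = cos²x - sin²x.
Reasoning: Put y = x in the addition formula cos(x+y) = cos(x)cos(y) - sin(x)sin(y): cos(2x) = cos²x - sin²x.
So the two sides agree for every real x for which both sides are defined.

Conclusion: Yes, this is an identity.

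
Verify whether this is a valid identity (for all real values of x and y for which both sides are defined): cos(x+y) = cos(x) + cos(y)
Claim: cos(x+y) = cos(x) + cos(y).
Test a specific point where both sides are defined: x = -π/3, y = π/4.
LHS = cos(x+y) ≈ 0.9659
RHS = cos(x) + cos(y) ≈ 1.2071
Since 0.9659 ≠ 1.2071, the equation fails at this point, so it cannot hold for all real values of x and y for which both sides are defined.
The correct expansion is cos(x+y) = cos(x)cos(y) - sin(x)sin(y); cosine is not additive.

Conclusion: No, this is NOT an identity.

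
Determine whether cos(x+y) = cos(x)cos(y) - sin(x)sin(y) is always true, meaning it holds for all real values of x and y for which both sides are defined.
Claim: cos(x+y) = cos(x)cos(y) - sin(x)sin(y).
Reasoning: By Euler's formula e^(i(x+y)) = e^(ix)·e^(iy) = (cos x + i·sin x)(cos y + i·sin y). The real part of the left side is cos(x+y); the real part of the product is cos(x)cos(y) - sin(x)sin(y) (since i·i = -1).
So the two sides agree for all real values of x and y for which both sides are defined.

Conclusion: Yes, this is an identity.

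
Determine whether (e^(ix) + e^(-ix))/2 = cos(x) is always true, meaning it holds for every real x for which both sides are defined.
Yes, this is an identity.

Claim: (e^(ix) + e^(-ix))/2 = cos(x).
Reasoning: By Euler's formula e^(ix) = cos(x) + i·sin(x) and e^(-ix) = cos(x) - i·sin(x). Adding cancels the sine terms: e^(ix) + e^(-ix) = 2cos(x); divide by 2.
So the two sides agree for every real x for which both sides are defined.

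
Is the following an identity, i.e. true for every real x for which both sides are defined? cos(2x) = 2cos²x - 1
Claim: cos(2x) = 2cos²x - 1.
Reasoning: cos(2x) = cos²x - sin²x. Replace sin²x by 1 - cos²x: cos²x - (1 - cos²x) = 2cos²x - 1.
So the two sides agree for every real x for which both sides are defined.

Conclusion: Yes, this is an identity.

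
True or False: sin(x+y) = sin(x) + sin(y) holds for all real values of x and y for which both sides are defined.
False.

Claim: sin(x+y) = sin(x) + sin(y).
Test a specific point where both sides are defined: x = 2π/3, y = -π/3.
LHS = sin(x+y) ≈ 0.8660
RHS = sin(x) + sin(y) ≈ 0.0000
Since 0.8660 ≠ 0.0000, the equation fails at this point, so it cannot hold for all real values of x and y for which both sides are defined.
The correct expansion is sin(x+y) = sin(x)cos(y) + cos(x)sin(y); sine is not additive.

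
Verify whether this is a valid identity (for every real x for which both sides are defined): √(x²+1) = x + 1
Claim: √(x²+1) = x + 1.
Test a specific point where both sides are defined: x = -3.
LHS = √(x²+1) ≈ 3.1623
RHS = x + 1 ≈ -2.0000
Since 3.1623 ≠ -2.0000, the equation fails at this point, so it cannot hold for every real x for which both sides are defined.
(x+1)² = x² + 2x + 1 ≠ x² + 1 unless x = 0.

Conclusion: No, this is NOT an identity.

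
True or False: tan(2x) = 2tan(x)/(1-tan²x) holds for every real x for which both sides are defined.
True.

Claim: tan(2x) = 2tan(x)/(1-tan²x).
Reasoning: tan(2x) = sin(2x)/cos(2x) = 2sin(x)cos(x) / (cos²x - sin²x). Divide numerator and denominator by cos²x: 2tan(x) / (1 - tan²x).
So the two sides agree for every real x for which both sides are defined.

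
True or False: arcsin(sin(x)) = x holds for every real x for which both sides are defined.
False.

Claim: arcsin(sin(x)) = x.
Test a specific point where both sides are defined: x = π.
LHS = arcsin(sin(x)) ≈ 0.0000
RHS = x ≈ 3.1416
Since 0.0000 ≠ 3.1416, the equation fails at this point, so it cannot hold for every real x for which both sides are defined.
arcsin only returns values in [-π/2, π/2], so arcsin(sin(x)) = x holds only for x in that interval, not for all real x.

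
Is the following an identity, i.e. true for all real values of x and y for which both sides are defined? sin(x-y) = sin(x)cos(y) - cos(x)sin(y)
Yes, this is an identity.

Claim: sin(x-y) = sin(x)cos(y) - cos(x)sin(y).
Reasoning: Replace y by -y in sin(x+y) = sin(x)cos(y) + cos(x)sin(y) and use cos(-y) = cos(y), sin(-y) = -sin(y): sin(x-y) = sin(x)cos(y) - cos(x)sin(y).
So the two sides agree for all real values of x and y for which both sides are defined.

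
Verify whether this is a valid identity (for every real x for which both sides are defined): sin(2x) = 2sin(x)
No, this is NOT an identity.

Claim: sin(2x) = 2sin(x).
Test a specific point where both sides are defined: x = -π/6.
LHS = sin(2x) ≈ -0.8660
RHS = 2sin(x) ≈ -1.0000
Since -0.8660 ≠ -1.0000, the equation fails at this point, so it cannot hold for every real x for which both sides are defined.
The correct double-angle formula is sin(2x) = 2sin(x)cos(x).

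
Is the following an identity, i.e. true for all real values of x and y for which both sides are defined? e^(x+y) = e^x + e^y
Claim: e^(x+y) = e^x + e^y.
Test a specific point where both sides are defined: x = 5, y = 4.
LHS = e^(x+y) ≈ 8103.0839
RHS = e^x + e^y ≈ 203.0113
Since 8103.0839 ≠ 203.0113, the equation fails at this point, so it cannot hold for all real values of x and y for which both sides are defined.
The correct rule is e^(x+y) = e^x · e^y (a product, not a sum).

Conclusion: No, this is NOT an identity.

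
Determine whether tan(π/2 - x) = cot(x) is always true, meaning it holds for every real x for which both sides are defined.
Claim: tan(π/2 - x) = cot(x).
Reasoning: tan(π/2 - x) = sin(π/2 - x)/cos(π/2 - x) = cos(x)/sin(x) = cot(x), using the cofunction identities sin(π/2 - x) = cos(x) and cos(π/2 - x) = sin(x).
So the two sides agree for every real x for which both sides are defined.

Conclusion: Yes, this is an identity.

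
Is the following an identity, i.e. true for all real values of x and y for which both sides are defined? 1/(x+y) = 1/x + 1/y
No, this is NOT an identity.

Claim: 1/(x+y) = 1/x + 1/y.
Test a specific point where both sides are defined: x = -3, y = 2.
LHS = 1/(x+y) ≈ -1.0000
RHS = 1/x + 1/y ≈ 0.1667
Since -1.0000 ≠ 0.1667, the equation fails at this point, so it cannot hold for all real values of x and y for which both sides are defined.
1/x + 1/y = (x+y)/(xy), which is not 1/(x+y).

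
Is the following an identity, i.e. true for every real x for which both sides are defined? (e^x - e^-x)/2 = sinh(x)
Yes, this is an identity.

Claim: (e^x - e^-x)/2 = sinh(x).
Reasoning: This is exactly the definition of the hyperbolic sine: sinh(x) := (e^x - e^-x)/2.
So the two sides agree for every real x for which both sides are defined.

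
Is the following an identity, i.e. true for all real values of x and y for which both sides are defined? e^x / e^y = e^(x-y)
Yes, this is an identity.

Claim: e^x / e^y = e^(x-y).
Reasoning: 1/e^y = e^(-y), so e^x / e^y = e^x · e^(-y) = e^(x + (-y)) = e^(x-y) by the product rule for exponents.
So the two sides agree for all real values of x and y for which both sides are defined.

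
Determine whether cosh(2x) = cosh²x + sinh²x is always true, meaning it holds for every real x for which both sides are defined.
Yes, this is an identity.

Claim: cosh(2x) = cosh²x + sinh²x.
Reasoning: cosh²x = (e^(2x) + 2 + e^(-2x))/4 and sinh²x = (e^(2x) - 2 + e^(-2x))/4. Adding gives (2e^(2x) + 2e^(-2x))/4 = (e^(2x) + e^(-2x))/2 = cosh(2x).
So the two sides agree for every real x for which both sides are defined.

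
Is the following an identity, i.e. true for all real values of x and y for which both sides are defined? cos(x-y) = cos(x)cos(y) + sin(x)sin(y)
Yes, this is an identity.

Claim: cos(x-y) = cos(x)cos(y) + sin(x)sin(y).
Reasoning: Replace y by -y in cos(x+y) = cos(x)cos(y) - sin(x)sin(y) and use cos(-y) = cos(y), sin(-y) = -sin(y): cos(x-y) = cos(x)cos(y) + sin(x)sin(y).
So the two sides agree for all real values of x and y for which both sides are defined.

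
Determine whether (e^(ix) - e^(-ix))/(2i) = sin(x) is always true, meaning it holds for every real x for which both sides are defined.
Yes, this is an identity.

Claim: (e^(ix) - e^(-ix))/(2i) = sin(x).
Reasoning: By Euler's formula e^(ix) = cos(x) + i·sin(x) and e^(-ix) = cos(x) - i·sin(x). Subtracting cancels the cosine terms: e^(ix) - e^(-ix) = 2i·sin(x); divide by 2i.
So the two sides agree for every real x for which both sides are defined.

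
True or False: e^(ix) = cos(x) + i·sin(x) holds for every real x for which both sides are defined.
Claim: e^(ix) = cos(x) + i·sin(x).
Reasoning: Euler's formula. Expand e^(ix) = Σ (ix)^k / k!. Since i² = -1, the even-k terms are Σ (-1)^m x^(2m)/(2m)! = cos(x) and the odd-k terms are i · Σ (-1)^m x^(2m+1)/(2m+1)! = i·sin(x).
So the two sides agree for every real x for which both sides are defined.

Conclusion: True.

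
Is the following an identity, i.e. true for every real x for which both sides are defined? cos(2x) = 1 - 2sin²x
Claim: cos(2x) = 1 - 2sin²x.
Reasoning: cos(2x) = cos²x - sin²x. Replace cos²x by 1 - sin²x: (1 - sin²x) - sin²x = 1 - 2sin²x.
So the two sides agree for every real x for which both sides are defined.

Conclusion: Yes, this is an identity.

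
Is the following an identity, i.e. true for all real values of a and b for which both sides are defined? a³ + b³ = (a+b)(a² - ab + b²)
Claim: a³ + b³ = (a+b)(a² - ab + b²).
Reasoning: Expand the right side: (a+b)(a² - ab + b²) = a³ - a²b + ab² + a²b - ab² + b³ = a³ + b³ (the middle terms cancel in pairs).
So the two sides agree for all real values of a and b for which both sides are defined.

Conclusion: Yes, this is an identity.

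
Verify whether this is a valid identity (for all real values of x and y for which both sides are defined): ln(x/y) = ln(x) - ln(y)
Claim: ln(x/y) = ln(x) - ln(y).
Reasoning: Both sides are simultaneously defined only when x, y > 0. Write x = e^p, y = e^q. Then x/y = e^(p-q), so ln(x/y) = p - q = ln(x) - ln(y).
So the two sides agree for all real values of x and y for which both sides are defined.

Conclusion: Yes, this is an identity.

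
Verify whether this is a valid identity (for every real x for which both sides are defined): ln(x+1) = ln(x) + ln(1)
Claim: ln(x+1) = ln(x) + ln(1).
Test a specific point where both sides are defined: x = 2.
LHS = ln(x+1) ≈ 1.0986
RHS = ln(x) + ln(1) ≈ 0.6931
Since 1.0986 ≠ 0.6931, the equation fails at this point, so it cannot hold for every real x for which both sides are defined.
ln(1) = 0, so the right side is just ln(x), which differs from ln(x+1).

Conclusion: No, this is NOT an identity.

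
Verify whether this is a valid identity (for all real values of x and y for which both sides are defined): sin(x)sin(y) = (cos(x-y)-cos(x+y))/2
Yes, this is an identity.

Claim: sin(x)sin(y) = (cos(x-y)-cos(x+y))/2.
Reasoning: cos(x-y) = cos(x)cos(y) + sin(x)sin(y) and cos(x+y) = cos(x)cos(y) - sin(x)sin(y). Subtracting, cos(x-y) - cos(x+y) = 2sin(x)sin(y); divide by 2.
So the two sides agree for all real values of x and y for which both sides are defined.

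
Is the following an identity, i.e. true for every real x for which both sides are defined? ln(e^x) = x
Yes, this is an identity.

Claim: ln(e^x) = x.
Reasoning: ln is the inverse of the exponential: ln(e^x) asks for the exponent p with e^p = e^x, and since e^p is one-to-one that exponent is p = x.
So the two sides agree for every real x for which both sides are defined.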